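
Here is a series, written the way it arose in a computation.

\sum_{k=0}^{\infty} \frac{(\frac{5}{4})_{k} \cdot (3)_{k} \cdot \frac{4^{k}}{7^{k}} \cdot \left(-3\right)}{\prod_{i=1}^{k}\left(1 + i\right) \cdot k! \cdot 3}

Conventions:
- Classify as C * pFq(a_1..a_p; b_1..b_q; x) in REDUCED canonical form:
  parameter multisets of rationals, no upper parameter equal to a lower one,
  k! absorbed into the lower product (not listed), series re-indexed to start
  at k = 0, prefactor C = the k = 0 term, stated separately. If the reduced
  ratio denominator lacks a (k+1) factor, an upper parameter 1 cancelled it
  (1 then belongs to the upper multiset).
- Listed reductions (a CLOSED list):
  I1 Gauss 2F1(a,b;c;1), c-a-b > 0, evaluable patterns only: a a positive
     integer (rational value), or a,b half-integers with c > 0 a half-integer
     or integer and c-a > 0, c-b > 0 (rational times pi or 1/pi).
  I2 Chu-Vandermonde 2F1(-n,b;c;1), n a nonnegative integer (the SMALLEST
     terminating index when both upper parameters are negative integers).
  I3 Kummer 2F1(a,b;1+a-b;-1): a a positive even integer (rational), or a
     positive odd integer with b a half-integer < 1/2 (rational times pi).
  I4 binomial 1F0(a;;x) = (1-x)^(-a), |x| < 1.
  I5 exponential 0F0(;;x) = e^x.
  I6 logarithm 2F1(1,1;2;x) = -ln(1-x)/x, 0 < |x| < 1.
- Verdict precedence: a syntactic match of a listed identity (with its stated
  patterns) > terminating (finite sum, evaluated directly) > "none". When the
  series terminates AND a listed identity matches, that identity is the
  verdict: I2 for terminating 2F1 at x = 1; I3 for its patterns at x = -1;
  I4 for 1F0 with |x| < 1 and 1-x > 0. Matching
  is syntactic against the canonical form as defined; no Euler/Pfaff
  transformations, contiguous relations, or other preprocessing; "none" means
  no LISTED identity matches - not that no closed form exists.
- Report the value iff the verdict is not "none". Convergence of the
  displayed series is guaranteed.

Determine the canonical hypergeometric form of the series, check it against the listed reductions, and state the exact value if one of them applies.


Prefactor -1, argument \frac{4}{7}: 2F1 with upper {\frac{5}{4}, 3} over lower {2}. Verdict: no listed reduction: x = \frac{4}{7} and upper {\frac{5}{4}, 3} fail every I1-I6 pattern.

Key step: with t_0 = -1, the two geometric factors (C = -1) combine into one argument.
Consecutive-term ratio: r(k) = \frac{4}{7} * (k+\frac{5}{4}) (k+3) / [(k+2) (k+1)] - rational; roots negated = parameters, x = \frac{4}{7}, C = -1.


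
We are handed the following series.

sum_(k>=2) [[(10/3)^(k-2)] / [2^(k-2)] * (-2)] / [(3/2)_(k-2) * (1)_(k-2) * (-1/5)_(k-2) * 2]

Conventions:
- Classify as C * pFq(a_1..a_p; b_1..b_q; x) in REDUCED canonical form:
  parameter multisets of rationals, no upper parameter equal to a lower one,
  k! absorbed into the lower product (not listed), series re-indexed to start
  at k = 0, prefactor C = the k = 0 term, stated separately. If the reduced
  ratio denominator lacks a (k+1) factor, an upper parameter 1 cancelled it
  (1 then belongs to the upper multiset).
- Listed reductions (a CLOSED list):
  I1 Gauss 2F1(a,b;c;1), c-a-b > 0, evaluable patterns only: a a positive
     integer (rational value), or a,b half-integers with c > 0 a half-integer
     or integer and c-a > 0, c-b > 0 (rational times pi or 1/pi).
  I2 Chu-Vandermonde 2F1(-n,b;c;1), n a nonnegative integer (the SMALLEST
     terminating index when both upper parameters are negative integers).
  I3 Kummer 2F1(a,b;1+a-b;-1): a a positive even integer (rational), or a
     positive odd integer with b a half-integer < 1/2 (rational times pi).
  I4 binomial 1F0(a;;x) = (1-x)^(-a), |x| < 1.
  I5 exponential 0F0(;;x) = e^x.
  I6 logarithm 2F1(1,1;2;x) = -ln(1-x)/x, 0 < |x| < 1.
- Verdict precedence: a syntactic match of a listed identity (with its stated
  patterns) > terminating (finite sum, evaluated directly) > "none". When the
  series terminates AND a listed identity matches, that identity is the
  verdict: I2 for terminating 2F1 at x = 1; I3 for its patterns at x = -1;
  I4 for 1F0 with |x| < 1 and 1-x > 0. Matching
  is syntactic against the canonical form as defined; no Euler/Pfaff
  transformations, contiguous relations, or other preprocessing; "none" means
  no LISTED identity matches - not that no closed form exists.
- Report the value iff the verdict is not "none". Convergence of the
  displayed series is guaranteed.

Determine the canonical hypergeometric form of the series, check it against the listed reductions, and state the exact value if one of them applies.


The series (x = 5/3) is 0F2: upper {-}, lower {-1/5, 3/2}, prefactor -1. Verdict: none - at argument 5/3 the multisets {-} ; {-1/5, 3/2} match no listed identity.

Structural cue: t_0 = -1 here, and the constant factors (C = -1) combine into one prefactor.
Adjacent-term ratio: r(k) = (5/3) * 1 / [(k-1/5) (k+3/2) (k+1)] - rational in k. x = (5/3); t_0 = -1; negate the roots.


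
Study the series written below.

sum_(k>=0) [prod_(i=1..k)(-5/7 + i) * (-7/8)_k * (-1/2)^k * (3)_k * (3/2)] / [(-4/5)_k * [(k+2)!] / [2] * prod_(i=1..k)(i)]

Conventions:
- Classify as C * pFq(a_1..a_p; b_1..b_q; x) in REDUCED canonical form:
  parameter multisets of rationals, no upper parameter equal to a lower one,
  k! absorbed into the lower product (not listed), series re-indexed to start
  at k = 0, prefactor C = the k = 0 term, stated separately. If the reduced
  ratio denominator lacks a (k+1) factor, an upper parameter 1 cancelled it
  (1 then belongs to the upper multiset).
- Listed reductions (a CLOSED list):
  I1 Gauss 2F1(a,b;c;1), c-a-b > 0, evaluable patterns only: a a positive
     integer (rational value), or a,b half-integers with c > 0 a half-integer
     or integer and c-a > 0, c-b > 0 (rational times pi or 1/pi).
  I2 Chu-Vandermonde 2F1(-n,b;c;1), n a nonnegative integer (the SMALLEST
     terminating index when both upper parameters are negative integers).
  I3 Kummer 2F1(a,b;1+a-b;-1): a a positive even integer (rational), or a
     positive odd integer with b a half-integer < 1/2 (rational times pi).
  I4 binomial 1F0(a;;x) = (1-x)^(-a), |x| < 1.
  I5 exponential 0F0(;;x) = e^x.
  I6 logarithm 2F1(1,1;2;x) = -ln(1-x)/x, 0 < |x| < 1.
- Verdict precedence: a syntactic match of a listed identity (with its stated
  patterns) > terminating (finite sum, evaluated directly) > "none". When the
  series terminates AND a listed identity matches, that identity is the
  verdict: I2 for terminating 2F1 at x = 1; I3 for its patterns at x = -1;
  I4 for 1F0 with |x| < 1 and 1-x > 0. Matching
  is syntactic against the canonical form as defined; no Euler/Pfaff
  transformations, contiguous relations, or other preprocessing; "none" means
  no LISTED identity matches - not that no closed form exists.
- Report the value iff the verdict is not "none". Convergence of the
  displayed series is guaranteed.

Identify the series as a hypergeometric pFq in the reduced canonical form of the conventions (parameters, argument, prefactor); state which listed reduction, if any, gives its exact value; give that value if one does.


First insight: from the first term 3/2: the product of the first k integers (C = 3/2, x = -1/2) is k!.
Step ratio: r(k) = (-1/2) * (k-7/8) (k+2/7) / [(k-4/5) (k+1)] ; factor over Q: parameters, x = (-1/2), and C = 3/2.

With C = 3/2: the canonical form is 2F1(-7/8, 2/7; -4/5; -1/2). Verdict: none. Every listed pattern misses the 2F1 form at -1/2, upper {-7/8, 2/7}.


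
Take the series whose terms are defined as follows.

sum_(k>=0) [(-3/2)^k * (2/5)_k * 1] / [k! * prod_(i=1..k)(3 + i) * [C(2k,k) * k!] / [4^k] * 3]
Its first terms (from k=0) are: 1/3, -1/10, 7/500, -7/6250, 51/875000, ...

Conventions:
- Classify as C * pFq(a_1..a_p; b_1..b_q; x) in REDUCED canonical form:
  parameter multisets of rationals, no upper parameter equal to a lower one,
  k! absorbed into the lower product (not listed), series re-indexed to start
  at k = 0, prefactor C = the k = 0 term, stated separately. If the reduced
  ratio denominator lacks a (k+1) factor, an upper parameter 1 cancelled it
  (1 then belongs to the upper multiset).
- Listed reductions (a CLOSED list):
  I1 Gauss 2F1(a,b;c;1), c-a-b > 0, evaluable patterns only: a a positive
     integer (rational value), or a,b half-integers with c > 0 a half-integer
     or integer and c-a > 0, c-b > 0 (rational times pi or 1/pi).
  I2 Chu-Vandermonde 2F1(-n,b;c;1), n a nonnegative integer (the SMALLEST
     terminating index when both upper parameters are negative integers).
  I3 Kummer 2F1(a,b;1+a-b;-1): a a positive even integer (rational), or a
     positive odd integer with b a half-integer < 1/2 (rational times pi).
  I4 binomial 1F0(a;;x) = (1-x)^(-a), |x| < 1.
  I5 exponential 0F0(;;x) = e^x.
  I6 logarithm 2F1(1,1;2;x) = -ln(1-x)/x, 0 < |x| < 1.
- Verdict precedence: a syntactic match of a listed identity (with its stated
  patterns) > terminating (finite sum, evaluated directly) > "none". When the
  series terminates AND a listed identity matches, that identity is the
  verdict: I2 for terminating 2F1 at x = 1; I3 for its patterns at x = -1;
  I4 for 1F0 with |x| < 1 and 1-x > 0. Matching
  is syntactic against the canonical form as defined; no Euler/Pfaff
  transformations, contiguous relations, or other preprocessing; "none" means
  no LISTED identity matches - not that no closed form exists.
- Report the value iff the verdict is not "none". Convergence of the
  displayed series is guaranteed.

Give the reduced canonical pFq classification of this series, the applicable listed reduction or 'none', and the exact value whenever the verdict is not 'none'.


Prefactor 1/3, argument -3/2: 1F2 with upper {2/5} over lower {1/2, 4}. Verdict: none - at argument -3/2 the multisets {2/5} ; {1/2, 4} match no listed identity.

Key observation: with t_0 = 1/3, the lower running product (C = 1/3, x = -3/2) is a rising factorial.
Consecutive-term ratio: r(k) = (-3/2) * (k+2/5) / [(k+1/2) (k+4) (k+1)] - rational in k, leading ratio (-3/2); with t_0 = 1/3, classification follows.


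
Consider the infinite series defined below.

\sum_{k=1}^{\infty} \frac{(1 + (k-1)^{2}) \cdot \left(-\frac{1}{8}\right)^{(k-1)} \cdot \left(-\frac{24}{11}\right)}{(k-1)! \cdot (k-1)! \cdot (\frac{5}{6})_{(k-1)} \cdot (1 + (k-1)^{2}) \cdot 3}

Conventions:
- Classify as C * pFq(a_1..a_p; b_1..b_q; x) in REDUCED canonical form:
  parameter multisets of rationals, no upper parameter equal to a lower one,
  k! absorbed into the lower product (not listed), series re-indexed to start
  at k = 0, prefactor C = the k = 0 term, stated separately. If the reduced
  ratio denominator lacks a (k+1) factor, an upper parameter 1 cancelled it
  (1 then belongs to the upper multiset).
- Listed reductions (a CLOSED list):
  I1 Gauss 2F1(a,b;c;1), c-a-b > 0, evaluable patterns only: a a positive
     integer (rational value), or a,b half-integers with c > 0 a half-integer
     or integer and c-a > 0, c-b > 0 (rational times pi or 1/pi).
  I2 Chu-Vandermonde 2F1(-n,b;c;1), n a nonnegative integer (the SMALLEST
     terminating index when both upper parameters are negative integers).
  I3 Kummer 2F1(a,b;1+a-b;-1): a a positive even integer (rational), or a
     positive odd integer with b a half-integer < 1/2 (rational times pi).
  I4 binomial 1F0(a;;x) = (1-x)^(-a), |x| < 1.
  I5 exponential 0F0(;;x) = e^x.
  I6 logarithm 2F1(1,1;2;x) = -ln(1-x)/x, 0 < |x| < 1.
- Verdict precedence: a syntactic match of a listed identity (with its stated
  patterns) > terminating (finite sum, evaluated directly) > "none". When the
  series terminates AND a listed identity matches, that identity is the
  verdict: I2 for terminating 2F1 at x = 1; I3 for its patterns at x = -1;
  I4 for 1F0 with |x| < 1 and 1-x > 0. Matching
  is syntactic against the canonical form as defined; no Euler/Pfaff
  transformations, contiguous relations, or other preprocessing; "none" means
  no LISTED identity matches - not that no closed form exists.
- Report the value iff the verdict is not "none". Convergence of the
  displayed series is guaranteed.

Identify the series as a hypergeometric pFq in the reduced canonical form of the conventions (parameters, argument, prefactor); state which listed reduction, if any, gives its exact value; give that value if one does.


Prefactor -\frac{8}{11}, argument -\frac{1}{8}: 0F2 with upper {-} over lower {\frac{5}{6}, 1}. Verdict: none. Every listed pattern misses the 0F2 form at -\frac{1}{8}, upper {-}.

Key observation: with t_0 = -\frac{8}{11}, the denominator's factorial ratio (C = -8/11, x = -1/8) is a lower Pochhammer.
Consecutive-term ratio: r(k) = -\frac{1}{8} * 1 / [(k+\frac{5}{6}) (k+1) (k+1)] - poly over poly, x = -\frac{1}{8} from leading terms; C = -\frac{8}{11} at k = 0.


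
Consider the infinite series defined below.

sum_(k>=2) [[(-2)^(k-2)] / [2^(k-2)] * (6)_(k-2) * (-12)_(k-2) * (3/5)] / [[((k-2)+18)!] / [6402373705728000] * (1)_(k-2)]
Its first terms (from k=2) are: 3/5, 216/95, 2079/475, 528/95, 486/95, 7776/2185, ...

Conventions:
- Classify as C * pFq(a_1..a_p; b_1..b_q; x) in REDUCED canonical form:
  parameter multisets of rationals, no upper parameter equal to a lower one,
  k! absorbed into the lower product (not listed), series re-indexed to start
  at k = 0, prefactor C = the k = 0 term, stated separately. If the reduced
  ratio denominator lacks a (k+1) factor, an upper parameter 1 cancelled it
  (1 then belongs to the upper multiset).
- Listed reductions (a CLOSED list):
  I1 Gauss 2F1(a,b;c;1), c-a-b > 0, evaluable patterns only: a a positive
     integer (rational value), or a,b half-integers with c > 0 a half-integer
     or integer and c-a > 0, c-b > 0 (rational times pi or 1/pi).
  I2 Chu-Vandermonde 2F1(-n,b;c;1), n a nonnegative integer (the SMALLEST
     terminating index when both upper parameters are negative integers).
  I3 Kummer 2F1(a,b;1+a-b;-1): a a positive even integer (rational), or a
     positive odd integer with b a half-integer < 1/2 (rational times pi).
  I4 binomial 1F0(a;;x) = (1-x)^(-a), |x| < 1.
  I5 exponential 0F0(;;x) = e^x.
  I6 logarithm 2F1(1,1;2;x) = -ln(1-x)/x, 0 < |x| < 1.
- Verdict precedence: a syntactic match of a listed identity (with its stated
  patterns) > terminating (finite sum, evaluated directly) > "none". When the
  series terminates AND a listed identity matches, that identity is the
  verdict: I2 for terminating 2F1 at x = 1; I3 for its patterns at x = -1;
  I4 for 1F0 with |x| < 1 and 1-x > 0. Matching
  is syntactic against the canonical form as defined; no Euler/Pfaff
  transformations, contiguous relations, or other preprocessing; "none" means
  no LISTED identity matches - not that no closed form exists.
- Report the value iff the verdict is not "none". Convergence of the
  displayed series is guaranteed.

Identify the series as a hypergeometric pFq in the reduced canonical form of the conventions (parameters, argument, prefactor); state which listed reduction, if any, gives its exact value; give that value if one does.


At argument -1: a 2F1 with upper {-12, 6}, lower {19}, scaled by C = 3/5. Verdict: this is Kummer (I3) (x = -1; c = 19 equals 1+a-b for upper {-12, 6}: listed pattern). Its exact value is 612/25.

Structural cue: t_0 being 3/5, the denominator's factorial ratio (prefactor 3/5) is a lower Pochhammer.
Adjacent-term ratio: r(k) = (-1) * (k-12) (k+6) / [(k+19) (k+1)] - rational in k. x = (-1); t_0 = 3/5; negate the roots.


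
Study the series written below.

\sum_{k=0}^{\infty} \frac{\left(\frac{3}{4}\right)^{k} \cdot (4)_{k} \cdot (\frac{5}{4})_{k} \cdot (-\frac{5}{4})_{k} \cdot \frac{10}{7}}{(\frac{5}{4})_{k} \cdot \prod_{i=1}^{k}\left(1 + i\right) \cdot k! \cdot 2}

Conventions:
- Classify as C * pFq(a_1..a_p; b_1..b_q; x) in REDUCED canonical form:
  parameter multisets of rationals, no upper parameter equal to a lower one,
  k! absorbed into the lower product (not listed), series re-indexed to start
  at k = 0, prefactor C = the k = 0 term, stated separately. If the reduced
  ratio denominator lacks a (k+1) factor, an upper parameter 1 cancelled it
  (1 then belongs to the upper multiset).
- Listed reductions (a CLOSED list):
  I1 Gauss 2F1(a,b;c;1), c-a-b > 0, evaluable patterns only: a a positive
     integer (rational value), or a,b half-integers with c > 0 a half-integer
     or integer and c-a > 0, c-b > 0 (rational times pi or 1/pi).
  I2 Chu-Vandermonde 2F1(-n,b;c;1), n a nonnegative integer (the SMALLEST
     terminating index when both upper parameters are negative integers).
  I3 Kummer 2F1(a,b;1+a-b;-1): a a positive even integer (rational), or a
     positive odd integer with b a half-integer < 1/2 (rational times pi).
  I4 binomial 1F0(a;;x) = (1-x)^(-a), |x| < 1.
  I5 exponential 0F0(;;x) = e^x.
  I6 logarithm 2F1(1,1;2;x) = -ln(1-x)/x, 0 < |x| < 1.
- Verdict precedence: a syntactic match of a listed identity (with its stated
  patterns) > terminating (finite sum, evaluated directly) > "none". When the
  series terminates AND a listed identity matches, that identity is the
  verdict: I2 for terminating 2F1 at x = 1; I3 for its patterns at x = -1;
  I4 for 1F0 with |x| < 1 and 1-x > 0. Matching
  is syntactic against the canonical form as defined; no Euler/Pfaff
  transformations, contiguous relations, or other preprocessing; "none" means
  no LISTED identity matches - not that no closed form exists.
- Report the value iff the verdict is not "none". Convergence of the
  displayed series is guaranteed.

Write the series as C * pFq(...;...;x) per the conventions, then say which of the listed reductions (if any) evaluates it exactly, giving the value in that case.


Classification (C = \frac{5}{7}): 2F1 with upper {-\frac{5}{4}, 4}, lower {2}, argument x = \frac{3}{4}. Verdict: none here - no I1-I6 shape fits x = \frac{3}{4} with lower {2}.

Key observation: with t_0 = \frac{5}{7}, the parameter 5/4 appears in both the upper and lower lists and cancels.
Step ratio: r(k) = \frac{3}{4} * (k-\frac{5}{4}) (k+4) / [(k+2) (k+1)] ; factor over Q: parameters, x = \frac{3}{4}, and C = \frac{5}{7}.


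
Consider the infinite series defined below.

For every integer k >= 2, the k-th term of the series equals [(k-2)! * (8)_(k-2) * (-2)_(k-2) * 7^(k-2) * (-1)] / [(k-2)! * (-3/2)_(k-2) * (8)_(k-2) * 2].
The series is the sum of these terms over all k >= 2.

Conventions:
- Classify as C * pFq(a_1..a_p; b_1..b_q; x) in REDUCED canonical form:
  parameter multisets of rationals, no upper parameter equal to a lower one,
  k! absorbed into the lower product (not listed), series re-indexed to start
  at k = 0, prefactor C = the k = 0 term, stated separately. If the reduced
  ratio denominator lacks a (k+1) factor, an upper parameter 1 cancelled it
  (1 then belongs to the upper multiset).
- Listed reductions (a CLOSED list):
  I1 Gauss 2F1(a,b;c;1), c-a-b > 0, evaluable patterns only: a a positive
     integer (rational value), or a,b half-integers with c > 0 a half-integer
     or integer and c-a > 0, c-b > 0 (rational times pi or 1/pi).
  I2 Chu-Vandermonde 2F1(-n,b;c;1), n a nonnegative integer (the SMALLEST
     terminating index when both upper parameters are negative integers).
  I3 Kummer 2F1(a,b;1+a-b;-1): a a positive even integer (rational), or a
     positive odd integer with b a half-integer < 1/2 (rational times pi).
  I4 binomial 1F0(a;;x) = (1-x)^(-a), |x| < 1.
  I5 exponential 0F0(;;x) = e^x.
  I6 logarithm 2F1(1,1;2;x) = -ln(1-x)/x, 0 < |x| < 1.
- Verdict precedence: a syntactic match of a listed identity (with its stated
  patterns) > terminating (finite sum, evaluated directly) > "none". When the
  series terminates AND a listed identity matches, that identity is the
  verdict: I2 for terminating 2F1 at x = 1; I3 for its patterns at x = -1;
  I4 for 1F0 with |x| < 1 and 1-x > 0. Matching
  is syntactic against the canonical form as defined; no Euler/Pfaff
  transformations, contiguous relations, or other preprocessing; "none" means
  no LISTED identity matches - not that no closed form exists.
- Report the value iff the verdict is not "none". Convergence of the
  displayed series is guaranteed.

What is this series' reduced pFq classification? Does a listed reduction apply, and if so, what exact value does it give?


At argument 7: a 2F1 with upper {-2, 1}, lower {-3/2}, scaled by C = -1/2. Verdict: terminating at k = 2: the factor (-2)_k kills every later term; summing the 3 survivors is exact. Value: -141/2.

Key observation: x = 7 and the parameter 8 appears in both the upper and lower lists and cancels.
Adjacent-term ratio: r(k) = 7 * (k-2) (k+1) / [(k-3/2) (k+1)] - rational in k, leading ratio 7; with t_0 = -1/2, classification follows.


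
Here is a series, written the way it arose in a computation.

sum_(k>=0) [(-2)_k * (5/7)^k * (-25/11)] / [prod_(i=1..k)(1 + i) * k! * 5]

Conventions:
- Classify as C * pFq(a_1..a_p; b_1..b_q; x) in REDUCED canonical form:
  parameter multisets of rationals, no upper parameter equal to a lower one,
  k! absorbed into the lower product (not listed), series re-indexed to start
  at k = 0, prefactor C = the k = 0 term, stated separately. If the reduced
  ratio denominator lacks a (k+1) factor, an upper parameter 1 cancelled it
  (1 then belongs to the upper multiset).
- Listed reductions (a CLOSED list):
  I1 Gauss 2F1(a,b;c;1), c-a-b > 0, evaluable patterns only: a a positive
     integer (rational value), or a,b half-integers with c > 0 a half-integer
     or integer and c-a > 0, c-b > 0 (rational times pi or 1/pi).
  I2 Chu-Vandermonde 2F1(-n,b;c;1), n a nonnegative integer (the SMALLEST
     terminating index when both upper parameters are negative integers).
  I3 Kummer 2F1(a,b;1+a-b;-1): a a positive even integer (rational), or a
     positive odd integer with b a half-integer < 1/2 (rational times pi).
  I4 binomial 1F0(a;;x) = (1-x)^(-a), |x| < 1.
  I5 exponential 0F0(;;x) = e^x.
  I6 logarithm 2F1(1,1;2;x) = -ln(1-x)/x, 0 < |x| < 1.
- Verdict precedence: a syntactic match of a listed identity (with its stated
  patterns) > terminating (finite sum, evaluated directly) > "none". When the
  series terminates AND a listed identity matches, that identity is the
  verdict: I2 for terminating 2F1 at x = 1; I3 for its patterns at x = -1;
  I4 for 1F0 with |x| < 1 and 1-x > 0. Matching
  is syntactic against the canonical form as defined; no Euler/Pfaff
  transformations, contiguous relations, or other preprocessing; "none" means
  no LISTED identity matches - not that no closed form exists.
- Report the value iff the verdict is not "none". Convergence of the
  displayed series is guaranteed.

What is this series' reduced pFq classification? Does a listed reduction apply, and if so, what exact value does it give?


x = 5/7 here; the reduced form reads 1F1, upper {-2}, lower {2}, C = -5/11. Verdict: terminating. (-2)_k vanishes past k = 2, leaving a 3-term sum, computed directly. Sum: -545/3234.

Structural cue: t_0 being -5/11, the constant factors (C = -5/11) combine into one prefactor.
Ratio: r(k) = (5/7) * (k-2) / [(k+2) (k+1)] - poly over poly, x = (5/7) from leading terms; C = -5/11 at k = 0.


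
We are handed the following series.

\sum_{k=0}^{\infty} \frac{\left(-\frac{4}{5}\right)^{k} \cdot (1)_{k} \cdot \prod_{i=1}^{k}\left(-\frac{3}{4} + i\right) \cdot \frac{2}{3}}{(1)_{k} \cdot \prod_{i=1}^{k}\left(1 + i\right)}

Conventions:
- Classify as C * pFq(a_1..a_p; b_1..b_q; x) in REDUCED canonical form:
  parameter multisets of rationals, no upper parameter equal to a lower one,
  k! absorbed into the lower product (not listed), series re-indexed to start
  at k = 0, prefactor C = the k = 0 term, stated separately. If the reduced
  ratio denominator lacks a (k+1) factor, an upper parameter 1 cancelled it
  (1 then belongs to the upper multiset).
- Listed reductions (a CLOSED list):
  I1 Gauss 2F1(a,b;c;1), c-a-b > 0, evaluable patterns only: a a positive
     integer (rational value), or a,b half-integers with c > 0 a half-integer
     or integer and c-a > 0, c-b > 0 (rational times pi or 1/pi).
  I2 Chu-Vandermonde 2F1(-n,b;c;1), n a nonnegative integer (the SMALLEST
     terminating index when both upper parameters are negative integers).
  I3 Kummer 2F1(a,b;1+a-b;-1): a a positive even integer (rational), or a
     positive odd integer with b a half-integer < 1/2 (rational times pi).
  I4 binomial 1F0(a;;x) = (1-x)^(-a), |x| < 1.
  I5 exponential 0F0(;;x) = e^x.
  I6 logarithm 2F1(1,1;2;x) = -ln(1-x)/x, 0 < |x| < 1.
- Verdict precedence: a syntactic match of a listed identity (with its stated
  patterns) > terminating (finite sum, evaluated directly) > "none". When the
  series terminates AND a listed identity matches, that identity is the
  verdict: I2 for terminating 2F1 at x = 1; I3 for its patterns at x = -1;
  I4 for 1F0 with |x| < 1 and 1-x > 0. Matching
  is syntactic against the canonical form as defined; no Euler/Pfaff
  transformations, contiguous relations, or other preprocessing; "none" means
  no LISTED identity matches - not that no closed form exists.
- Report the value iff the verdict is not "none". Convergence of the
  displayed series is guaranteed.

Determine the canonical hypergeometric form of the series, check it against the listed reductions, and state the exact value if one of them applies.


This is \frac{2}{3} * 2F1(\frac{1}{4}, 1; 2; -\frac{4}{5}) in reduced canonical form. Verdict: none. Every listed pattern misses the 2F1 form at -\frac{4}{5}, upper {\frac{1}{4}, 1}.

The tell: from the first term \frac{2}{3}: the running product (prefactor 2/3) telescopes to a rising factorial.
Ratio: r(k) = -\frac{4}{5} * (k+\frac{1}{4}) (k+1) / [(k+2) (k+1)] - rational in k. x = -\frac{4}{5}; t_0 = \frac{2}{3}; negate the roots.


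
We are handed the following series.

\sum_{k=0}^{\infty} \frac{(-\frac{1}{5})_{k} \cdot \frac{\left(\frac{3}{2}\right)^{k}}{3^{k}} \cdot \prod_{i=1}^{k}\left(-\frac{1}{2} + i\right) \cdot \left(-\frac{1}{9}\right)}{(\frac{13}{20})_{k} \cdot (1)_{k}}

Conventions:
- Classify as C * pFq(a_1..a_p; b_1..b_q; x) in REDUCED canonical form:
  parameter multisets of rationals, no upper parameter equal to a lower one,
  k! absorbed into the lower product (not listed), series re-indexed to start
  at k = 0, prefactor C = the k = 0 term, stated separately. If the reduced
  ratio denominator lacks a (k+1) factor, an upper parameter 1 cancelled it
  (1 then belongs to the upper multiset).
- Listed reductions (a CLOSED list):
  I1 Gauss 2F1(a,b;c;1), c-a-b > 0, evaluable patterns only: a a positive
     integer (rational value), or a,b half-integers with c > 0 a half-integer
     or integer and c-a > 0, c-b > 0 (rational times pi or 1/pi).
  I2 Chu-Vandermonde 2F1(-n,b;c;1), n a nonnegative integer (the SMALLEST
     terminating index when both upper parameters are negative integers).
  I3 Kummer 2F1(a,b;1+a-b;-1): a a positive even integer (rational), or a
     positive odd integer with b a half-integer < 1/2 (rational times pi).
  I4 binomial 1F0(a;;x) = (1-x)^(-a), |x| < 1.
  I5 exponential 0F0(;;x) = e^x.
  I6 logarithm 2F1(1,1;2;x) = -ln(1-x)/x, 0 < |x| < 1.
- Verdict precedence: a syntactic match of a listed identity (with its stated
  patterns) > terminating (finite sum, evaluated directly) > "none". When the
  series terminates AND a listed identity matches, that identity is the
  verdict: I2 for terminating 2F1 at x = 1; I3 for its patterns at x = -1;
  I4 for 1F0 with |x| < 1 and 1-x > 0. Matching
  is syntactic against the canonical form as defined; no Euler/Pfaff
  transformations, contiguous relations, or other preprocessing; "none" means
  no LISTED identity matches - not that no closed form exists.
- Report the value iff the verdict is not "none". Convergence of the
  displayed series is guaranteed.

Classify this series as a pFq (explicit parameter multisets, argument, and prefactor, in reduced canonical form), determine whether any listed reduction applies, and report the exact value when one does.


Reduced: x = \frac{1}{2}, 2F1, upper = {-\frac{1}{5}, \frac{1}{2}}, lower = {\frac{13}{20}}, C = -\frac{1}{9}. Verdict: no listed reduction: x = \frac{1}{2} and upper {-\frac{1}{5}, \frac{1}{2}} fail every I1-I6 pattern.

First insight: with t_0 = -\frac{1}{9}, the running product (prefactor -1/9) telescopes to a rising factorial.
Adjacent-term ratio: r(k) = \frac{1}{2} * (k-\frac{1}{5}) (k+\frac{1}{2}) / [(k+\frac{13}{20}) (k+1)] - rational in k. x = \frac{1}{2}; t_0 = -\frac{1}{9}; negate the roots.


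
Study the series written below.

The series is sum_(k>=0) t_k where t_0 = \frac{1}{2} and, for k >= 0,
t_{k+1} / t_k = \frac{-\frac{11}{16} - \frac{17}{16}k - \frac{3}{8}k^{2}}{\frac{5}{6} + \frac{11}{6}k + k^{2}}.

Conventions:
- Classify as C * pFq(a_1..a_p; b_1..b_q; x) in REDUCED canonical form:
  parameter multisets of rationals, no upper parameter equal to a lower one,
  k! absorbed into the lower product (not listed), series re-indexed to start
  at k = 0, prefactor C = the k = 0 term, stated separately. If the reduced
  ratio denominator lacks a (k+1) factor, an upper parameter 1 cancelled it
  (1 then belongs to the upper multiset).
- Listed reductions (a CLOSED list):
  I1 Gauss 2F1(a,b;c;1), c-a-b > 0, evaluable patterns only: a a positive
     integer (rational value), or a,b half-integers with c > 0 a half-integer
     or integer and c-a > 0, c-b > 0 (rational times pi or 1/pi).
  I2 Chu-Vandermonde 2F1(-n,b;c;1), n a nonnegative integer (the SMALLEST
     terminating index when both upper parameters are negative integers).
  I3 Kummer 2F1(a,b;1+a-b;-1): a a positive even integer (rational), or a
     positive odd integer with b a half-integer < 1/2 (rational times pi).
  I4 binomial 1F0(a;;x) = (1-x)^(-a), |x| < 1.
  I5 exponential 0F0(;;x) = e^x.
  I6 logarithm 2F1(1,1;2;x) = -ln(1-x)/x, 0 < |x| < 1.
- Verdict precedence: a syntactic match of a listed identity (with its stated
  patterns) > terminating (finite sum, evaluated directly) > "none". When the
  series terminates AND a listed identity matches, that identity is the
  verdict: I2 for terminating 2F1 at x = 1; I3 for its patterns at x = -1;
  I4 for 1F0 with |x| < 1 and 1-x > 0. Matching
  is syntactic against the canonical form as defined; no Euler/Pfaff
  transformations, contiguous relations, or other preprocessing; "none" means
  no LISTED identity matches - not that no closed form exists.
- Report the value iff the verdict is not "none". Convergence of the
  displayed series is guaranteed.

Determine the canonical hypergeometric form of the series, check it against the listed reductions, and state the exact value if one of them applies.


Canonical form: C = \frac{1}{2} times 2F1 with upper {1, \frac{11}{6}}, lower {\frac{5}{6}}, x = -\frac{3}{8}. Verdict: none - at argument -\frac{3}{8} the multisets {1, \frac{11}{6}} ; {\frac{5}{6}} match no listed identity.

The tell: with t_0 = \frac{1}{2}, the expanded ratio factors over Q; prefactor 1/2, roots give parameters.
Ratio: r(k) = -\frac{3}{8} * (k+1) (k+\frac{11}{6}) / [(k+\frac{5}{6}) (k+1)] - rational in k. x = -\frac{3}{8}; t_0 = \frac{1}{2}; negate the roots.


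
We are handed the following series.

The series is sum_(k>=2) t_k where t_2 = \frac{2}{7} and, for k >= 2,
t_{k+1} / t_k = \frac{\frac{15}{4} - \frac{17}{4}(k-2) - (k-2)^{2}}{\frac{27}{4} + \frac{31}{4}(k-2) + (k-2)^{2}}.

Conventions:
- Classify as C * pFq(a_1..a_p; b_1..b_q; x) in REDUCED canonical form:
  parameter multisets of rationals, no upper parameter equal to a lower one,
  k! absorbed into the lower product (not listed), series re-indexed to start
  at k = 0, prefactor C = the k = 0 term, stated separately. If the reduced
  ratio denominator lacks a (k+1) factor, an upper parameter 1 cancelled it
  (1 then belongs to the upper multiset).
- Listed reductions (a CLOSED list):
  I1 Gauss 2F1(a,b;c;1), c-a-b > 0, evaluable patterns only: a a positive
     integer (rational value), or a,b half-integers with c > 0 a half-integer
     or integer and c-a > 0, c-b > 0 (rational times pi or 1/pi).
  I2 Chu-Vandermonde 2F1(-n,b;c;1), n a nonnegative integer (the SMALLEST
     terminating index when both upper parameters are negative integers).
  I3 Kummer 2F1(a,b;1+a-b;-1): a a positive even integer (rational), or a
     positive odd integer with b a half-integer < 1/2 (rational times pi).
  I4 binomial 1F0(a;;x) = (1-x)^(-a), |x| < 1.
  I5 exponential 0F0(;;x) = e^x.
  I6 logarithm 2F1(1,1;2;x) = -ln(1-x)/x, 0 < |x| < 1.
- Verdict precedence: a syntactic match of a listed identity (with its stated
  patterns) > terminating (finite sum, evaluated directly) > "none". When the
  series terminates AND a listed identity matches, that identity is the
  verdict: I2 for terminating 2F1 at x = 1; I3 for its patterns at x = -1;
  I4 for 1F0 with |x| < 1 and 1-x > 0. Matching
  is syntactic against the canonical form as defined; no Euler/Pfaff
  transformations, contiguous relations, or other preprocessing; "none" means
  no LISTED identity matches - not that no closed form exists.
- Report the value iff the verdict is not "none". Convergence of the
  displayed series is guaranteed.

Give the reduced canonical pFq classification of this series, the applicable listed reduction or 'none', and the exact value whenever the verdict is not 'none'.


Reduced: x = -1, 2F1, upper = {-\frac{3}{4}, 5}, lower = {\frac{27}{4}}, C = \frac{2}{7}. Verdict: none - this 2F1 at x = -1 matches no listed pattern, and upper {-\frac{3}{4}, 5} holds no stopper.

First insight: x = -1 and the expanded ratio factors over Q; C = 2/7, roots give parameters.
Step ratio: r(k) = -1 * (k-\frac{3}{4}) (k+5) / [(k+\frac{27}{4}) (k+1)] - poly over poly, x = -1 from leading terms; C = \frac{2}{7} at k = 0.


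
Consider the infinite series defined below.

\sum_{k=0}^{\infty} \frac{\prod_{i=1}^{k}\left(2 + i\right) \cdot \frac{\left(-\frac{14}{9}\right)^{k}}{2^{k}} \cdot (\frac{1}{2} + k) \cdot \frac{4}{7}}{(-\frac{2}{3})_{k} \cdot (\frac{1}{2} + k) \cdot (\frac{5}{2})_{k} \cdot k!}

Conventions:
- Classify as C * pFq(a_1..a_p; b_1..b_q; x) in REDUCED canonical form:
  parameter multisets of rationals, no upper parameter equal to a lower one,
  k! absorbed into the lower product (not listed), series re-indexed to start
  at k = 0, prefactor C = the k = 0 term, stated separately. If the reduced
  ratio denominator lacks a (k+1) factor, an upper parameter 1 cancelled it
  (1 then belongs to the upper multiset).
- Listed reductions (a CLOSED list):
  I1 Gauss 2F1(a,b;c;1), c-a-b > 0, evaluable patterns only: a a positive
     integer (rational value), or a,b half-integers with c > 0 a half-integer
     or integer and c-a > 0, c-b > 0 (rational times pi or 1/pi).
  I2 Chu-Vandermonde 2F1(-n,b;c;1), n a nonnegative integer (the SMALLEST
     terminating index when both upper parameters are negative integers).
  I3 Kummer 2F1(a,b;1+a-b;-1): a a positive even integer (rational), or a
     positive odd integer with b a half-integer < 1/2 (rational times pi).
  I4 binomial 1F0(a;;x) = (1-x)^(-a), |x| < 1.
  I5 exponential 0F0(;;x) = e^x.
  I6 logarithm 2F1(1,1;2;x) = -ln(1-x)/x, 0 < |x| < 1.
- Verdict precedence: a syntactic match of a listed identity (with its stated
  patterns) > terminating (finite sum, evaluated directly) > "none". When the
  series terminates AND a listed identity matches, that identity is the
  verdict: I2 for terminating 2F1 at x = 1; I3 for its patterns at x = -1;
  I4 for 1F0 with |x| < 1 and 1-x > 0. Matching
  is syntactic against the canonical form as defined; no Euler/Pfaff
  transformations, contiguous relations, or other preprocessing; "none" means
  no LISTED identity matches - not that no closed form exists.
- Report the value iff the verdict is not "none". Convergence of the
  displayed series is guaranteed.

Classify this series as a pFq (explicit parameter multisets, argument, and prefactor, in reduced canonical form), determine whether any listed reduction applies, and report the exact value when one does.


Canonical form: C = \frac{4}{7} times 1F2 with upper {3}, lower {-\frac{2}{3}, \frac{5}{2}}, x = -\frac{7}{9}. Verdict: none here - no I1-I6 shape fits x = -\frac{7}{9} with lower {-\frac{2}{3}, \frac{5}{2}}.

Structural cue: t_0 being \frac{4}{7}, the running product (C = 4/7, x = -7/9) telescopes to a rising factorial.
Step ratio: r(k) = -\frac{7}{9} * (k+3) / [(k-\frac{2}{3}) (k+\frac{5}{2}) (k+1)] - rational in k, leading ratio -\frac{7}{9}; with t_0 = \frac{4}{7}, classification follows.


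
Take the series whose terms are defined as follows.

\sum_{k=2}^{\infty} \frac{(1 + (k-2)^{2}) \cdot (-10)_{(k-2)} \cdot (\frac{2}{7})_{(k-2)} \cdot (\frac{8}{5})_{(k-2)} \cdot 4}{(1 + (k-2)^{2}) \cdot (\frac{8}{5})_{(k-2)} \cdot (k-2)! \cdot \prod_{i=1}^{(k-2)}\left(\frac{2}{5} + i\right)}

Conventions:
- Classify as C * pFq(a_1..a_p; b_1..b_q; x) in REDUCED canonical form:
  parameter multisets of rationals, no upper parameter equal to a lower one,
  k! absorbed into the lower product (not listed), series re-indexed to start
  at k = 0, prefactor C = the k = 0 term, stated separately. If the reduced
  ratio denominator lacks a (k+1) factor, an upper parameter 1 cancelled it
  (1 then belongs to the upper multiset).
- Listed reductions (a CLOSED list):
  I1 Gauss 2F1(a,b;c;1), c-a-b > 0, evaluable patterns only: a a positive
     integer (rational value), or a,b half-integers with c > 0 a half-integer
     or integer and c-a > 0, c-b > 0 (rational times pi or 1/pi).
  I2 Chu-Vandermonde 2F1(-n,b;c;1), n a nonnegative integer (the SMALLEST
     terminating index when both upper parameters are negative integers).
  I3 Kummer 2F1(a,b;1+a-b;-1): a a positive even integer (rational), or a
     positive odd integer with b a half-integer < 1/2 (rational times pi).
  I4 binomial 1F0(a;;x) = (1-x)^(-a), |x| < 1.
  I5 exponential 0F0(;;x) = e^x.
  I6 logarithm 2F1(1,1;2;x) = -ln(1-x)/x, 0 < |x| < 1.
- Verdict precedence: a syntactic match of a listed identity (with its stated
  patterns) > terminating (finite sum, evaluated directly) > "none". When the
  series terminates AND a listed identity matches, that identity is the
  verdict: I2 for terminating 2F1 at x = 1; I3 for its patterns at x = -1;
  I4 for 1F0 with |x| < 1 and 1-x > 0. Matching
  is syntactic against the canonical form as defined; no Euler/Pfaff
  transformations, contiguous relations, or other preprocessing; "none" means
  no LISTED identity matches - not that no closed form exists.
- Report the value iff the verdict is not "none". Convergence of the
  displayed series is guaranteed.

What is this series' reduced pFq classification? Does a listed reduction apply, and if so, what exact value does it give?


Prefactor 4, argument 1: 2F1 with upper {-10, \frac{2}{7}} over lower {\frac{7}{5}}. Verdict: Vandermonde's identity (I2) fires (terminating 2F1 at x = 1 with n = 10, b = 2/7, c = \frac{7}{5}). Its exact value is \frac{21049886439871}{11059188473599}.

Key step: x = 1 and the factor k^2 + 1 cancels (top and bottom), leaving prefactor 4.
Ratio: r(k) = 1 * (k-10) (k+\frac{2}{7}) / [(k+\frac{7}{5}) (k+1)] - rational; roots negated = parameters, x = 1, C = 4.


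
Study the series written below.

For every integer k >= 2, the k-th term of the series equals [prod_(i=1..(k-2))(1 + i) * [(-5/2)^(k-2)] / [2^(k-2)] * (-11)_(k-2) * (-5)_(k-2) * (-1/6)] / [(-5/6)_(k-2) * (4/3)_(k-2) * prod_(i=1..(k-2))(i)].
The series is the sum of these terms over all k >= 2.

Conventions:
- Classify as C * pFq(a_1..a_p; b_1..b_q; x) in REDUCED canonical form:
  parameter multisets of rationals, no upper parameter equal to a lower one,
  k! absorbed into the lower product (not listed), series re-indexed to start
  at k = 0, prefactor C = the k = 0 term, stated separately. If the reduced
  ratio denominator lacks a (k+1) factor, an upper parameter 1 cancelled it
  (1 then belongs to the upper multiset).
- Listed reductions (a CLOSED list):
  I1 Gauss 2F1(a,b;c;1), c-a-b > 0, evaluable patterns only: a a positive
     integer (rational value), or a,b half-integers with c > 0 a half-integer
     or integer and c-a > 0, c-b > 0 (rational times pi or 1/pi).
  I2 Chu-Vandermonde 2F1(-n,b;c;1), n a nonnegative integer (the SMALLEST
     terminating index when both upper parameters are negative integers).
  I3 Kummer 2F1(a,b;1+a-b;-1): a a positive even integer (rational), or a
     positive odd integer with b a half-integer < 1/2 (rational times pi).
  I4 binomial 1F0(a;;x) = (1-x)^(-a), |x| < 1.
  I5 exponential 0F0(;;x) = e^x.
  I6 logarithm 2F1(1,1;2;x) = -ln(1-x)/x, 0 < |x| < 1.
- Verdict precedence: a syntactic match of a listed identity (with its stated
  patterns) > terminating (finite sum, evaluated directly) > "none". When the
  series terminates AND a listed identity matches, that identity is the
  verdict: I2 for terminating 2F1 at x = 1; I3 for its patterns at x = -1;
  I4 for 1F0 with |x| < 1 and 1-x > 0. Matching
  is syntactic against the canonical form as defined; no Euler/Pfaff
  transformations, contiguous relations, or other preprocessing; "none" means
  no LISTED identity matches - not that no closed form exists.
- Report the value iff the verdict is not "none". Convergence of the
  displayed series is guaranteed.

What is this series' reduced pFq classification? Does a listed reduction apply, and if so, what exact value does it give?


Canonical form: C = -1/6 times 3F2 with upper {-11, -5, 2}, lower {-5/6, 4/3}, x = -5/4. Verdict: terminating - no listed pattern fits, but -5 in the upper list cuts the series at k = 5; direct evaluation. Sum: 64827963731/15104544.

Key observation: x = (-5/4) and the running product (C = -1/6) telescopes to a rising factorial.
Adjacent-term ratio: r(k) = (-5/4) * (k-11) (k-5) (k+2) / [(k-5/6) (k+4/3) (k+1)] - poly over poly, x = (-5/4) from leading terms; C = -1/6 at k = 0.
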